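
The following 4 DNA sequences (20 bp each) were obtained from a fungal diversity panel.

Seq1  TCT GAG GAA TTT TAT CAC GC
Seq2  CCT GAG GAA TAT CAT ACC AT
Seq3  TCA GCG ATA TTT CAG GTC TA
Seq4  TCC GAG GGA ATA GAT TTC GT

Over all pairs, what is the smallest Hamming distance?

7

Pairwise Hamming distances:
  Seq1 vs Seq2: 7
  Seq1 vs Seq3: 10
  Seq1 vs Seq4: 8
  Seq2 vs Seq3: 11
  Seq2 vs Seq4: 10
  Seq3 vs Seq4: 11
The smallest is 7, between Seq1 and Seq2.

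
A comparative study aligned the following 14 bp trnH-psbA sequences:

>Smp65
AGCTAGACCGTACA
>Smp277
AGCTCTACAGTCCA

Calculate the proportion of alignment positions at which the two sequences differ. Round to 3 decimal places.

0.286

Differing sites — 5:A/C; 6:G/T; 9:C/A; 12:A/C.
There are 4 differences over 14 sites, so p = 4/14 = 0.286.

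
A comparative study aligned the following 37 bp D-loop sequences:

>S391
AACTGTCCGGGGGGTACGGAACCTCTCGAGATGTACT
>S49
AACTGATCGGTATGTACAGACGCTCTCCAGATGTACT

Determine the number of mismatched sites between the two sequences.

9

The sequences differ at positions 6 (T/A), 7 (C/T), 11 (G/T), 12 (G/A), 13 (G/T), 18 (G/A), 21 (A/C), 22 (C/G), 28 (G/C).
That gives 9 mismatches out of 37 aligned sites, so the Hamming distance is 9.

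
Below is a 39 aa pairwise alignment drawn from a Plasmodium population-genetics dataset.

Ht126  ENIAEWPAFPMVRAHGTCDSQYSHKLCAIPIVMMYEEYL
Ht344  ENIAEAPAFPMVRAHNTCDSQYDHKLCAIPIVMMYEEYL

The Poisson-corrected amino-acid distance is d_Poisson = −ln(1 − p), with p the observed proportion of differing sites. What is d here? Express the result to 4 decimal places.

The sequences differ at positions 6 (W/A), 16 (G/N), 23 (S/D).
p = 3/39 = 0.076923.
d = −ln(1 − 0.076923) = −ln(0.923077) = 0.0800.

0.0800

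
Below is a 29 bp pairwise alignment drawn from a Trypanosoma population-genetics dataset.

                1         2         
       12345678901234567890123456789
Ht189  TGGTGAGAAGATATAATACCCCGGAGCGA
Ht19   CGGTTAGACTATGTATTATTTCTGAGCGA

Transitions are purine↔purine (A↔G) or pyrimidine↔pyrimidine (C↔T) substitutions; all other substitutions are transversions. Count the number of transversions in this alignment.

5

Differing sites — 1:T/C (Ti); 5:G/T (Tv); 9:A/C (Tv); 10:G/T (Tv); 13:A/G (Ti); 16:A/T (Tv); 19:C/T (Ti); 20:C/T (Ti); 21:C/T (Ti); 23:G/T (Tv).
Of the 10 differences, 5 transitions and 5 transversions, so the answer is 5.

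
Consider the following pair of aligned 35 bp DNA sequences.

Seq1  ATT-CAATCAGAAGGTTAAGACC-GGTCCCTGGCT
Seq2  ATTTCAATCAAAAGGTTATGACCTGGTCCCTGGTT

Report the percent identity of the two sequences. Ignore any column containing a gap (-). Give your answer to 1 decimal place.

Excluding the 2 gap columns leaves 33 comparable sites.
Mismatches occur at site 11 (G→A), site 19 (A→T), site 34 (C→T).
30 of the 33 comparable sites match, so the percent identity is 30/33 × 100 = 90.9%.

90.9%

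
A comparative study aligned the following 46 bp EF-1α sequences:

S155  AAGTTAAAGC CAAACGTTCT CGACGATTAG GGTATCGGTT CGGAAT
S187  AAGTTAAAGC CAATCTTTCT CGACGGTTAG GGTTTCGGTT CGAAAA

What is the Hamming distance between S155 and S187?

6

The sequences differ at positions 14 (A/T), 16 (G/T), 26 (A/G), 34 (A/T), 43 (G/A), 46 (T/A).
That gives 6 mismatches out of 46 aligned sites, so the Hamming distance is 6.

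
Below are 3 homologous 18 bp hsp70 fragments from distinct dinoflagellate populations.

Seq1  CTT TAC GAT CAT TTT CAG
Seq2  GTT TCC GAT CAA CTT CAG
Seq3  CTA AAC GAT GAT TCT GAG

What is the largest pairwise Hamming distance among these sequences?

Pairwise Hamming distances:
  Seq1 vs Seq2: 4
  Seq1 vs Seq3: 5
  Seq2 vs Seq3: 9
The largest is 9, between Seq2 and Seq3.

9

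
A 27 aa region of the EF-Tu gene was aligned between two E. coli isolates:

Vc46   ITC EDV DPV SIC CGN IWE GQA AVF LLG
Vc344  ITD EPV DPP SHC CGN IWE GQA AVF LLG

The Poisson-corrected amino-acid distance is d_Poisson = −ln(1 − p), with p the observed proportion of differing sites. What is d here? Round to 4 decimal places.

The sequences differ at positions 3 (C/D), 5 (D/P), 9 (V/P), 11 (I/H).
p = 4/27 = 0.148148.
d = −ln(1 − 0.148148) = −ln(0.851852) = 0.1603.

0.1603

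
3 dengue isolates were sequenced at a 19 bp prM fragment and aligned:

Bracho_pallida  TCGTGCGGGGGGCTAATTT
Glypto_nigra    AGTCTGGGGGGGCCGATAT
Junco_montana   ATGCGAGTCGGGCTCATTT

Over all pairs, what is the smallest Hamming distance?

7

Pairwise Hamming distances:
  Bracho_pallida vs Glypto_nigra: 9
  Bracho_pallida vs Junco_montana: 7
  Glypto_nigra vs Junco_montana: 9
The smallest is 7, between Bracho_pallida and Junco_montana.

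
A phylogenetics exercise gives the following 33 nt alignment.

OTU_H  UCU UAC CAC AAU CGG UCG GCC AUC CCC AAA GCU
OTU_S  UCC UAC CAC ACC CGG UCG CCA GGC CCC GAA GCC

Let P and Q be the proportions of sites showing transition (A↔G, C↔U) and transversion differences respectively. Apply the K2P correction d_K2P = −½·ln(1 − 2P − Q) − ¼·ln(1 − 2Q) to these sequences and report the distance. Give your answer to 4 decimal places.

The sequences differ at positions 3 (U/C, transition), 11 (A/C, transversion), 12 (U/C, transition), 19 (G/C, transversion), 21 (C/A, transversion), 22 (A/G, transition), 23 (U/G, transversion), 28 (A/G, transition), 33 (U/C, transition).
Of the 9 differences, 5 transitions and 4 transversions over 33 sites: P = 5/33 = 0.151515, Q = 4/33 = 0.121212.
d = −0.5·ln(0.575758) − 0.25·ln(0.757576) = −0.5·(-0.552068) − 0.25·(-0.277631) = 0.3454.

0.3454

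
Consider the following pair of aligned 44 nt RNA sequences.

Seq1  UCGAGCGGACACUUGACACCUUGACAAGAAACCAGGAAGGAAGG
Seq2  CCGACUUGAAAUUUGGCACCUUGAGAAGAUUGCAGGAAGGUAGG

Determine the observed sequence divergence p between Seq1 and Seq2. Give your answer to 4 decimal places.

Differing sites — 1:U/C; 5:G/C; 6:C/U; 7:G/U; 10:C/A; 12:C/U; 16:A/G; 25:C/G; 30:A/U; 31:A/U; 32:C/G; 41:A/U.
There are 12 differences over 44 sites, so p = 12/44 = 0.2727.

0.2727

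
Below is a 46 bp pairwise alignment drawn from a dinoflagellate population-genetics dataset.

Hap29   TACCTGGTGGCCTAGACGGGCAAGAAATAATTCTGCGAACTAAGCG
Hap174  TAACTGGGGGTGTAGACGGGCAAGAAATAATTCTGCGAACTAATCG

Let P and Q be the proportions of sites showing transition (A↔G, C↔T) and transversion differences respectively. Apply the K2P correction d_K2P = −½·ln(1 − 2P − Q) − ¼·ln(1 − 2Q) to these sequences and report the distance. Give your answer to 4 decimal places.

The sequences differ at positions 3 (C/A, transversion), 8 (T/G, transversion), 11 (C/T, transition), 12 (C/G, transversion), 44 (G/T, transversion).
Of the 5 differences, 1 transition and 4 transversions over 46 sites: P = 1/46 = 0.021739, Q = 4/46 = 0.086957.
d = −0.5·ln(0.869565) − 0.25·ln(0.826086) = −0.5·(-0.139762) − 0.25·(-0.191056) = 0.1176.

0.1176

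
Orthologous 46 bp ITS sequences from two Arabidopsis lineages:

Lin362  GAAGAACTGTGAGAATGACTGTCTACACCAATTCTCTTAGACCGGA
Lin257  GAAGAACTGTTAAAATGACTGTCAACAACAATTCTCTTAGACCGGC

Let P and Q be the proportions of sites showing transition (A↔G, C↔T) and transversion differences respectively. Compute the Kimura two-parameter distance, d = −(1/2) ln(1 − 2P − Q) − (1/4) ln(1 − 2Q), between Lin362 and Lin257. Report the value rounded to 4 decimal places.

The sequences differ at positions 11 (G/T, transversion), 13 (G/A, transition), 24 (T/A, transversion), 28 (C/A, transversion), 46 (A/C, transversion).
Of the 5 differences, 1 transition and 4 transversions over 46 sites: P = 1/46 = 0.021739, Q = 4/46 = 0.086957.
d = −0.5·ln(0.869565) − 0.25·ln(0.826086) = −0.5·(-0.139762) − 0.25·(-0.191056) = 0.1176.

0.1176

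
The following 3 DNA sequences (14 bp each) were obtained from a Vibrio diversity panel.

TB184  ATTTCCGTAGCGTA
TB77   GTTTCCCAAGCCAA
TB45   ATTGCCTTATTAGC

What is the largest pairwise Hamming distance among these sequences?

9

Pairwise Hamming distances:
  TB184 vs TB77: 5
  TB184 vs TB45: 7
  TB77 vs TB45: 9
The largest is 9, between TB77 and TB45.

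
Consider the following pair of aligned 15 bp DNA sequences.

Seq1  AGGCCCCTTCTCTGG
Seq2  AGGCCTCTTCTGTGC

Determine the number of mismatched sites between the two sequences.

The sequences differ at positions 6 (C/T), 12 (C/G), 15 (G/C).
That gives 3 mismatches out of 15 aligned sites, so the Hamming distance is 3.

3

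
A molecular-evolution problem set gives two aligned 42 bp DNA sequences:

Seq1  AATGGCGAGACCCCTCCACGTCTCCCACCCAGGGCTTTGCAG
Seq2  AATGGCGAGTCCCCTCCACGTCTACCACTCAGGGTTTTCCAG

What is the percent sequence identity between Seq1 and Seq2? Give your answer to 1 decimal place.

Differing sites — 10:A/T; 24:C/A; 29:C/T; 35:C/T; 39:G/C.
37 of the 42 sites match, so the percent identity is 37/42 × 100 = 88.1%.

88.1%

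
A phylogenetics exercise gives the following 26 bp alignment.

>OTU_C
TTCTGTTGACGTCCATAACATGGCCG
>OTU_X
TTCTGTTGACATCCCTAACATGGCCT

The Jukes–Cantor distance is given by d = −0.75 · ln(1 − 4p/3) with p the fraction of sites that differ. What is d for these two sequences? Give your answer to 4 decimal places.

Differing sites — 11:G/A; 15:A/C; 26:G/T.
p = 3/26 = 0.115385.
d = −0.75 · ln(1 − (4/3)·0.115385) = −0.75 · ln(0.846153) = −0.75 · (-0.167055) = 0.1253.

0.1253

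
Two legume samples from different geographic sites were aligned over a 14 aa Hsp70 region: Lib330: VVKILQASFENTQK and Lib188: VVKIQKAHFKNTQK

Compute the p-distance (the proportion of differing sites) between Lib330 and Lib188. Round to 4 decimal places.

0.2857

The sequences differ at positions 5 (L/Q), 6 (Q/K), 8 (S/H), 10 (E/K).
There are 4 differences over 14 sites, so p = 4/14 = 0.2857.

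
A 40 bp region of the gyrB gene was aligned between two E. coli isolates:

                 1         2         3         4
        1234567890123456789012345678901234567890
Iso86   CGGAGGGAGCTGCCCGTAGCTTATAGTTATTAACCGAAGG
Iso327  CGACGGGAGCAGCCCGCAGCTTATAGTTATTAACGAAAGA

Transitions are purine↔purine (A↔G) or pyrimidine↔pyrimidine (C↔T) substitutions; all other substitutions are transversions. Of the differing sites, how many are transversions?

3

Mismatches occur at site 3 (G→A, transition), site 4 (A→C, transversion), site 11 (T→A, transversion), site 17 (T→C, transition), site 35 (C→G, transversion), site 36 (G→A, transition), site 40 (G→A, transition).
Of the 7 differences, 4 transitions and 3 transversions, so the answer is 3.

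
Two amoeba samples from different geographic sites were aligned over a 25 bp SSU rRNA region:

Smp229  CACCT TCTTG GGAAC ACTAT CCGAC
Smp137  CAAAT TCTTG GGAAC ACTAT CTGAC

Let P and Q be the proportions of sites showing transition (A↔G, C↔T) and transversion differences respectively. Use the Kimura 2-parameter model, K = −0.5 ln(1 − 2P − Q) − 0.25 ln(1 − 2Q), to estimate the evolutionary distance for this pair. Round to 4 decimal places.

0.1308

Mismatches occur at site 3 (C↔A, transversion), site 4 (C↔A, transversion), site 22 (C↔T, transition).
Of the 3 differences, 1 transition and 2 transversions over 25 sites: P = 1/25 = 0.040000, Q = 2/25 = 0.080000.
d = −0.5·ln(0.840000) − 0.25·ln(0.840000) = −0.5·(-0.174353) − 0.25·(-0.174353) = 0.1308.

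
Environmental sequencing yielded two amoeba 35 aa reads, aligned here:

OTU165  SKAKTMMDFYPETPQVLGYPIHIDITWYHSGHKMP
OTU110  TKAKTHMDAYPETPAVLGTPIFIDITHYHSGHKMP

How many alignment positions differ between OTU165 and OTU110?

Differing sites — 1:S/T; 6:M/H; 9:F/A; 15:Q/A; 19:Y/T; 22:H/F; 27:W/H.
That gives 7 mismatches out of 35 aligned sites, so the Hamming distance is 7.

7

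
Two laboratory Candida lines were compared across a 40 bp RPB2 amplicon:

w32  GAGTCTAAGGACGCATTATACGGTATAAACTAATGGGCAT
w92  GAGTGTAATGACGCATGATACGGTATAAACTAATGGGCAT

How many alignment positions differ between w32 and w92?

3

Differing sites — 5:C/G; 9:G/T; 17:T/G.
That gives 3 mismatches out of 40 aligned sites, so the Hamming distance is 3.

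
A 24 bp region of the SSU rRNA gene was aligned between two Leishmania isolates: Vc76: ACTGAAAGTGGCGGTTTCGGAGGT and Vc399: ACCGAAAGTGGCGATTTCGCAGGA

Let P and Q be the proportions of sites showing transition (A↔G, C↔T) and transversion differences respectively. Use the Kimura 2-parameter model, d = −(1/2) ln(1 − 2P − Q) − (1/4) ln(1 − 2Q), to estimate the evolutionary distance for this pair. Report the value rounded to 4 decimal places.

0.1894

Mismatches occur at site 3 (T→C, transition), site 14 (G→A, transition), site 20 (G→C, transversion), site 24 (T→A, transversion).
Of the 4 differences, 2 transitions and 2 transversions over 24 sites: P = 2/24 = 0.083333, Q = 2/24 = 0.083333.
d = −0.5·ln(0.750001) − 0.25·ln(0.833334) = −0.5·(-0.287681) − 0.25·(-0.182321) = 0.1894.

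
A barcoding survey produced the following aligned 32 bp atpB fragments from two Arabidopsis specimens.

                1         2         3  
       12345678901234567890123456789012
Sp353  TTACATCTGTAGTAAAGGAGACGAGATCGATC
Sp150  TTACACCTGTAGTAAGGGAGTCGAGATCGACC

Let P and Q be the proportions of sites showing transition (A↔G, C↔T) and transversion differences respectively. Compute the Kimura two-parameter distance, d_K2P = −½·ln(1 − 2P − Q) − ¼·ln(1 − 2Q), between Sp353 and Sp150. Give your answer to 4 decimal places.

0.1396

Differing sites — 6:T/C (Ti); 16:A/G (Ti); 21:A/T (Tv); 31:T/C (Ti).
Of the 4 differences, 3 transitions and 1 transversion over 32 sites: P = 3/32 = 0.093750, Q = 1/32 = 0.031250.
d = −0.5·ln(0.781250) − 0.25·ln(0.937500) = −0.5·(-0.246860) − 0.25·(-0.064539) = 0.1396.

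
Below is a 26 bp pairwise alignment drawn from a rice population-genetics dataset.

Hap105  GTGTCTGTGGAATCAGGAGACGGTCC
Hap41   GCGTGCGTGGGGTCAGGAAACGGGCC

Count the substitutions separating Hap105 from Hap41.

7

The sequences differ at positions 2 (T/C), 5 (C/G), 6 (T/C), 11 (A/G), 12 (A/G), 19 (G/A), 24 (T/G).
That gives 7 mismatches out of 26 aligned sites, so the Hamming distance is 7.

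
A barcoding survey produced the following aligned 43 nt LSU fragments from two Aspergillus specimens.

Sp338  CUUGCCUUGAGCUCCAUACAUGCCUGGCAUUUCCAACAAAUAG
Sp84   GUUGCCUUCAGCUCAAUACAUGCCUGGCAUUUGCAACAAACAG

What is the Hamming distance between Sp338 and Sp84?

Mismatches occur at site 1 (C↔G), site 9 (G↔C), site 15 (C↔A), site 33 (C↔G), site 41 (U↔C).
That gives 5 mismatches out of 43 aligned sites, so the Hamming distance is 5.

5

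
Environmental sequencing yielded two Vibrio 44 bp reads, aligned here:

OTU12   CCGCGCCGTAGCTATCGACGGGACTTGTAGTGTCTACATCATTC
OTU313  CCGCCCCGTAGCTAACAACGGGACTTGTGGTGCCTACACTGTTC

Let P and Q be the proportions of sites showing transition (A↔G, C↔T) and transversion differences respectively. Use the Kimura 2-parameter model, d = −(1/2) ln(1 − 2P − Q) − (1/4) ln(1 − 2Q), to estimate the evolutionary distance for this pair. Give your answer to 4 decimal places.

0.2153

Mismatches occur at site 5 (G→C, transversion), site 15 (T→A, transversion), site 17 (G→A, transition), site 29 (A→G, transition), site 33 (T→C, transition), site 39 (T→C, transition), site 40 (C→T, transition), site 41 (A→G, transition).
Of the 8 differences, 6 transitions and 2 transversions over 44 sites: P = 6/44 = 0.136364, Q = 2/44 = 0.045455.
d = −0.5·ln(0.681817) − 0.25·ln(0.909090) = −0.5·(-0.382994) − 0.25·(-0.095311) = 0.2153.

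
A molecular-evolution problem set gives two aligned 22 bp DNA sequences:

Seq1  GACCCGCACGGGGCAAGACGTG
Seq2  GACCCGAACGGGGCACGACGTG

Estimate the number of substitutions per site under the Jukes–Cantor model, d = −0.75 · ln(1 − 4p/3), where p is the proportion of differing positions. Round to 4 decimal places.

0.0969

Mismatches occur at site 7 (C↔A), site 16 (A↔C).
p = 2/22 = 0.090909.
d = −0.75 · ln(1 − (4/3)·0.090909) = −0.75 · ln(0.878788) = −0.75 · (-0.129212) = 0.0969.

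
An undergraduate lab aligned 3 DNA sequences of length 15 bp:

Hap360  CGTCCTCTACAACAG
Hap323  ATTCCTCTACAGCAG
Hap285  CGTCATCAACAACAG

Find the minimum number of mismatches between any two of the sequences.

2

Pairwise Hamming distances:
  Hap360 vs Hap323: 3
  Hap360 vs Hap285: 2
  Hap323 vs Hap285: 5
The smallest is 2, between Hap360 and Hap285.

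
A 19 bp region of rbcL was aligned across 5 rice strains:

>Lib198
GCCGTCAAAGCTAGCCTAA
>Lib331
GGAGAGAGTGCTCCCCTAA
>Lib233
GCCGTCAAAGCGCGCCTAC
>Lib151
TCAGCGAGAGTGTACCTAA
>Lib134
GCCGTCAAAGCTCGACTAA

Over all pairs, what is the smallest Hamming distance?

2

Pairwise Hamming distances:
  Lib198 vs Lib331: 8
  Lib198 vs Lib233: 3
  Lib198 vs Lib151: 9
  Lib198 vs Lib134: 2
  Lib331 vs Lib233: 9
  Lib331 vs Lib151: 8
  Lib331 vs Lib134: 8
  Lib233 vs Lib151: 9
  Lib233 vs Lib134: 3
  Lib151 vs Lib134: 10
The smallest is 2, between Lib198 and Lib134.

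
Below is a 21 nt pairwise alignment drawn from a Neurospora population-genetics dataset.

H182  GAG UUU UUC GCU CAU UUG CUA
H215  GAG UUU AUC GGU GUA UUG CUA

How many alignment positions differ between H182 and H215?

Mismatches occur at site 7 (U↔A), site 11 (C↔G), site 13 (C↔G), site 14 (A↔U), site 15 (U↔A).
That gives 5 mismatches out of 21 aligned sites, so the Hamming distance is 5.

5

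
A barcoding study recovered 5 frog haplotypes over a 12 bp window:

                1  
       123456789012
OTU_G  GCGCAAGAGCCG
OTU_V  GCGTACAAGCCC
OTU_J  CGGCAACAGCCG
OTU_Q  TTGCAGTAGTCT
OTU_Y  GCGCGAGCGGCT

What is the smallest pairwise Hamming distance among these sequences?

Pairwise Hamming distances:
  OTU_G vs OTU_V: 4
  OTU_G vs OTU_J: 3
  OTU_G vs OTU_Q: 6
  OTU_G vs OTU_Y: 4
  OTU_V vs OTU_J: 6
  OTU_V vs OTU_Q: 7
  OTU_V vs OTU_Y: 7
  OTU_J vs OTU_Q: 6
  OTU_J vs OTU_Y: 7
  OTU_Q vs OTU_Y: 7
The smallest is 3, between OTU_G and OTU_J.

3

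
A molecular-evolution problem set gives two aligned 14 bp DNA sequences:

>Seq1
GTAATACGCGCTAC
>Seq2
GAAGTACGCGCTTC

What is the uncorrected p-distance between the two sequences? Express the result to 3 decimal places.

0.214

Differing sites — 2:T/A; 4:A/G; 13:A/T.
There are 3 differences over 14 sites, so p = 3/14 = 0.214.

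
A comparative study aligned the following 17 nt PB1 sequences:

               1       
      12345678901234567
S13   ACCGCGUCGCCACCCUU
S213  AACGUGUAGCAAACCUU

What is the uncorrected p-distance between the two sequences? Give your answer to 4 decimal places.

Differing sites — 2:C/A; 5:C/U; 8:C/A; 11:C/A; 13:C/A.
There are 5 differences over 17 sites, so p = 5/17 = 0.2941.

0.2941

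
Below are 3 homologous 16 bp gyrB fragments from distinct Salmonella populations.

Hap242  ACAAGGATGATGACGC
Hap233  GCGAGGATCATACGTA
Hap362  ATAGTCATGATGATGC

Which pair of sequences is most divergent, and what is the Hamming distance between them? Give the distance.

12

Pairwise Hamming distances:
  Hap242 vs Hap233: 8
  Hap242 vs Hap362: 5
  Hap233 vs Hap362: 12
The largest is 12, between Hap233 and Hap362.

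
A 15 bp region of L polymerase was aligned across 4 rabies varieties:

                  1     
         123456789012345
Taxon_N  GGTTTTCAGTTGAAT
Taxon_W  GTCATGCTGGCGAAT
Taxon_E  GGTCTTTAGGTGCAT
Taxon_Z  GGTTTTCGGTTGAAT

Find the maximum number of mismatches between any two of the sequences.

Pairwise Hamming distances:
  Taxon_N vs Taxon_W: 7
  Taxon_N vs Taxon_E: 4
  Taxon_N vs Taxon_Z: 1
  Taxon_W vs Taxon_E: 8
  Taxon_W vs Taxon_Z: 7
  Taxon_E vs Taxon_Z: 5
The largest is 8, between Taxon_W and Taxon_E.

8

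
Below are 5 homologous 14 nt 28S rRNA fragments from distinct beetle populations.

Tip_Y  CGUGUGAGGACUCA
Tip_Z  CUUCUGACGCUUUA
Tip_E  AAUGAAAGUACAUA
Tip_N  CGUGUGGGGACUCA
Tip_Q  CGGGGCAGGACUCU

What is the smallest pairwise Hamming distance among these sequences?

Pairwise Hamming distances:
  Tip_Y vs Tip_Z: 6
  Tip_Y vs Tip_E: 7
  Tip_Y vs Tip_N: 1
  Tip_Y vs Tip_Q: 4
  Tip_Z vs Tip_E: 10
  Tip_Z vs Tip_N: 7
  Tip_Z vs Tip_Q: 10
  Tip_E vs Tip_N: 8
  Tip_E vs Tip_Q: 9
  Tip_N vs Tip_Q: 5
The smallest is 1, between Tip_Y and Tip_N.

1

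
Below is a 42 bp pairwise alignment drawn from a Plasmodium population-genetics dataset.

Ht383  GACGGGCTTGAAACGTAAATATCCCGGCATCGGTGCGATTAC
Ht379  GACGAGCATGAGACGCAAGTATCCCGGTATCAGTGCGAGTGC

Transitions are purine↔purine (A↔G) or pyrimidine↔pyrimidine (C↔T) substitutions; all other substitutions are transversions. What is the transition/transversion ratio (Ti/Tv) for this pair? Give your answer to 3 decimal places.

The sequences differ at positions 5 (G/A, transition), 8 (T/A, transversion), 12 (A/G, transition), 16 (T/C, transition), 19 (A/G, transition), 28 (C/T, transition), 32 (G/A, transition), 39 (T/G, transversion), 41 (A/G, transition).
Of the 9 differences, 7 transitions and 2 transversions, so Ti/Tv = 7/2 = 3.500.

3.500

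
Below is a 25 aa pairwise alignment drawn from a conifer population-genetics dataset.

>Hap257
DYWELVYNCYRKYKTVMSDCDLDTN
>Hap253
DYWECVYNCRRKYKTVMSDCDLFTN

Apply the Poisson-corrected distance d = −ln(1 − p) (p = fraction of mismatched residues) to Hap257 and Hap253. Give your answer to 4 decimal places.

0.1278

Differing sites — 5:L/C; 10:Y/R; 23:D/F.
p = 3/25 = 0.120000.
d = −ln(1 − 0.120000) = −ln(0.880000) = 0.1278.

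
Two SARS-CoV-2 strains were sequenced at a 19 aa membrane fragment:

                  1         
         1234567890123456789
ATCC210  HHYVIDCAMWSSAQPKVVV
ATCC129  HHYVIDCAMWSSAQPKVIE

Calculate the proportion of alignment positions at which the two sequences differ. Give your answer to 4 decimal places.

0.1053

Differing sites — 18:V/I; 19:V/E.
There are 2 differences over 19 sites, so p = 2/19 = 0.1053.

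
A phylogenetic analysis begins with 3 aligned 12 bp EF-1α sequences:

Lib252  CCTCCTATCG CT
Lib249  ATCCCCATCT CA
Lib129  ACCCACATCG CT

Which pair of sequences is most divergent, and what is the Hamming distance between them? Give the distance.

Pairwise Hamming distances:
  Lib252 vs Lib249: 6
  Lib252 vs Lib129: 4
  Lib249 vs Lib129: 4
The largest is 6, between Lib252 and Lib249.

6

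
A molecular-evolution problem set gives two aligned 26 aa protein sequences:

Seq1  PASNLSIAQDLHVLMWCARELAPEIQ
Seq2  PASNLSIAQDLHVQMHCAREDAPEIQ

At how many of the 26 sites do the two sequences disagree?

3

Mismatches occur at site 14 (L→Q), site 16 (W→H), site 21 (L→D).
That gives 3 mismatches out of 26 aligned sites, so the Hamming distance is 3.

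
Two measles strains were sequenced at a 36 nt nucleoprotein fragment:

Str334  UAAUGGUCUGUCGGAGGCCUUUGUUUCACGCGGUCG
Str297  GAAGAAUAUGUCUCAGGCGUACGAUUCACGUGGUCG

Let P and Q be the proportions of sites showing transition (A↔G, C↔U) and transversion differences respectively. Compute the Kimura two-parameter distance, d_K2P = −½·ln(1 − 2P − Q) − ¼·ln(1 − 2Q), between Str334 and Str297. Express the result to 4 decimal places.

The sequences differ at positions 1 (U/G, transversion), 4 (U/G, transversion), 5 (G/A, transition), 6 (G/A, transition), 8 (C/A, transversion), 13 (G/U, transversion), 14 (G/C, transversion), 19 (C/G, transversion), 21 (U/A, transversion), 22 (U/C, transition), 24 (U/A, transversion), 31 (C/U, transition).
Of the 12 differences, 4 transitions and 8 transversions over 36 sites: P = 4/36 = 0.111111, Q = 8/36 = 0.222222.
d = −0.5·ln(0.555556) − 0.25·ln(0.555556) = −0.5·(-0.587786) − 0.25·(-0.587786) = 0.4408.

0.4408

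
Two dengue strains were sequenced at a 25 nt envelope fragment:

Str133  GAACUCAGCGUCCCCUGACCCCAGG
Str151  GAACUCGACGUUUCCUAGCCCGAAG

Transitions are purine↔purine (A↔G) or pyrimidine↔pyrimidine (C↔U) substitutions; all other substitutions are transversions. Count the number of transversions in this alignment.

The sequences differ at positions 7 (A/G, transition), 8 (G/A, transition), 12 (C/U, transition), 13 (C/U, transition), 17 (G/A, transition), 18 (A/G, transition), 22 (C/G, transversion), 24 (G/A, transition).
Of the 8 differences, 7 transitions and 1 transversion, so the answer is 1.

1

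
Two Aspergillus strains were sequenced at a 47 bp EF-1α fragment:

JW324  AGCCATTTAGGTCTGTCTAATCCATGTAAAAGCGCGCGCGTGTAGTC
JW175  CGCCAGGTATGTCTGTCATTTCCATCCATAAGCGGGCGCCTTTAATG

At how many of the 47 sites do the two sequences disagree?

Differing sites — 1:A/C; 6:T/G; 7:T/G; 10:G/T; 18:T/A; 19:A/T; 20:A/T; 26:G/C; 27:T/C; 29:A/T; 35:C/G; 40:G/C; 42:G/T; 45:G/A; 47:C/G.
That gives 15 mismatches out of 47 aligned sites, so the Hamming distance is 15.

15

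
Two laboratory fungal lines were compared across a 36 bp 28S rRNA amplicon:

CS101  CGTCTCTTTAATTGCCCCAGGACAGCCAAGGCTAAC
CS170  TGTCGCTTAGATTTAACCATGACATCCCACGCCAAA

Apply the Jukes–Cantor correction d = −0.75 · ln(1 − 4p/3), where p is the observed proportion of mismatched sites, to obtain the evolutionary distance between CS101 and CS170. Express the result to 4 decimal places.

0.4926

The sequences differ at positions 1 (C/T), 5 (T/G), 9 (T/A), 10 (A/G), 14 (G/T), 15 (C/A), 16 (C/A), 20 (G/T), 25 (G/T), 28 (A/C), 30 (G/C), 33 (T/C), 36 (C/A).
p = 13/36 = 0.361111.
d = −0.75 · ln(1 − (4/3)·0.361111) = −0.75 · ln(0.518519) = −0.75 · (-0.656779) = 0.4926.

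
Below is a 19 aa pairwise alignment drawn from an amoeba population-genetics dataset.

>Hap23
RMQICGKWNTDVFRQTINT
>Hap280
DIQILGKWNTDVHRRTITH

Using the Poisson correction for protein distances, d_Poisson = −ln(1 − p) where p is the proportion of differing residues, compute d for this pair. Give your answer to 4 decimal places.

Mismatches occur at site 1 (R↔D), site 2 (M↔I), site 5 (C↔L), site 13 (F↔H), site 15 (Q↔R), site 18 (N↔T), site 19 (T↔H).
p = 7/19 = 0.368421.
d = −ln(1 − 0.368421) = −ln(0.631579) = 0.4595.

0.4595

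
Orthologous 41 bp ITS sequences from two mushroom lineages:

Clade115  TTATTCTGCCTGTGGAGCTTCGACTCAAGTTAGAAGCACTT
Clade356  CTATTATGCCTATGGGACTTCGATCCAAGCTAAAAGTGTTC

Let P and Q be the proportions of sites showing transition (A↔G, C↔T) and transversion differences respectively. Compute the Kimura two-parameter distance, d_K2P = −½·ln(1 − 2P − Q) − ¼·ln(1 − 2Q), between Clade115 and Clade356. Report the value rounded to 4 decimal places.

0.4830

Mismatches occur at site 1 (T↔C, transition), site 6 (C↔A, transversion), site 12 (G↔A, transition), site 16 (A↔G, transition), site 17 (G↔A, transition), site 24 (C↔T, transition), site 25 (T↔C, transition), site 30 (T↔C, transition), site 33 (G↔A, transition), site 37 (C↔T, transition), site 38 (A↔G, transition), site 39 (C↔T, transition), site 41 (T↔C, transition).
Of the 13 differences, 12 transitions and 1 transversion over 41 sites: P = 12/41 = 0.292683, Q = 1/41 = 0.024390.
d = −0.5·ln(0.390244) − 0.25·ln(0.951220) = −0.5·(-0.940983) − 0.25·(-0.050010) = 0.4830.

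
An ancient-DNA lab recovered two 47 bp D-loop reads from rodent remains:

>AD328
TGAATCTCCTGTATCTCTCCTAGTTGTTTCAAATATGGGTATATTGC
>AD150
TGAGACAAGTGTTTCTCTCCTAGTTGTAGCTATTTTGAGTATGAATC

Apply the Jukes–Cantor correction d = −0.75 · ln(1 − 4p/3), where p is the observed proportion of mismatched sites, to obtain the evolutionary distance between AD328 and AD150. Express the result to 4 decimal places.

The sequences differ at positions 4 (A/G), 5 (T/A), 7 (T/A), 8 (C/A), 9 (C/G), 13 (A/T), 28 (T/A), 29 (T/G), 31 (A/T), 33 (A/T), 35 (A/T), 38 (G/A), 43 (A/G), 44 (T/A), 45 (T/A), 46 (G/T).
p = 16/47 = 0.340426.
d = −0.75 · ln(1 − (4/3)·0.340426) = −0.75 · ln(0.546099) = −0.75 · (-0.604955) = 0.4537.

0.4537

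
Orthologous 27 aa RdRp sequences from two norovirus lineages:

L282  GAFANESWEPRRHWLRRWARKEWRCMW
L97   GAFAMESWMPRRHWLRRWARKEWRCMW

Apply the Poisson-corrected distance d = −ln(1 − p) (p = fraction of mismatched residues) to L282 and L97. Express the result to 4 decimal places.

0.0770

Differing sites — 5:N/M; 9:E/M.
p = 2/27 = 0.074074.
d = −ln(1 − 0.074074) = −ln(0.925926) = 0.0770.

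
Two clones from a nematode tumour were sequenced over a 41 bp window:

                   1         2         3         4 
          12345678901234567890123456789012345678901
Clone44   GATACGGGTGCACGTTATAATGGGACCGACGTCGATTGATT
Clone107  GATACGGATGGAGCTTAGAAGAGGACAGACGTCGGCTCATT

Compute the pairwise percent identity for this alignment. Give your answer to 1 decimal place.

Mismatches occur at site 8 (G/A), site 11 (C/G), site 13 (C/G), site 14 (G/C), site 18 (T/G), site 21 (T/G), site 22 (G/A), site 27 (C/A), site 35 (A/G), site 36 (T/C), site 38 (G/C).
30 of the 41 sites match, so the percent identity is 30/41 × 100 = 73.2%.

73.2%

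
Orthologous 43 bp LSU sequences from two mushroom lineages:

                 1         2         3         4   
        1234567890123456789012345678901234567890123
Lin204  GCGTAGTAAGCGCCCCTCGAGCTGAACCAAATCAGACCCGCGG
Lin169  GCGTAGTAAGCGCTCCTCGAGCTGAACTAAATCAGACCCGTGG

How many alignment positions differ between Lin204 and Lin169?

Mismatches occur at site 14 (C→T), site 28 (C→T), site 41 (C→T).
That gives 3 mismatches out of 43 aligned sites, so the Hamming distance is 3.

3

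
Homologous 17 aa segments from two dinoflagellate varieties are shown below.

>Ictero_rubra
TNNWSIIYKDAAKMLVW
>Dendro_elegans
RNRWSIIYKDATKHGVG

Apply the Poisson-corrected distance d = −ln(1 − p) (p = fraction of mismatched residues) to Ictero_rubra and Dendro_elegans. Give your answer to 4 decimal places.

Mismatches occur at site 1 (T→R), site 3 (N→R), site 12 (A→T), site 14 (M→H), site 15 (L→G), site 17 (W→G).
p = 6/17 = 0.352941.
d = −ln(1 − 0.352941) = −ln(0.647059) = 0.4353.

0.4353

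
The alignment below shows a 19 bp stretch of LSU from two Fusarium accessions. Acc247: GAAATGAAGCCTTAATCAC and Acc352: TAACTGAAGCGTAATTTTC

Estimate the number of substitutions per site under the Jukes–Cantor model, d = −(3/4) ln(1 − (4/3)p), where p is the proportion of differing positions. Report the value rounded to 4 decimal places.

The sequences differ at positions 1 (G/T), 4 (A/C), 11 (C/G), 13 (T/A), 15 (A/T), 17 (C/T), 18 (A/T).
p = 7/19 = 0.368421.
d = −0.75 · ln(1 − (4/3)·0.368421) = −0.75 · ln(0.508772) = −0.75 · (-0.675755) = 0.5068.

0.5068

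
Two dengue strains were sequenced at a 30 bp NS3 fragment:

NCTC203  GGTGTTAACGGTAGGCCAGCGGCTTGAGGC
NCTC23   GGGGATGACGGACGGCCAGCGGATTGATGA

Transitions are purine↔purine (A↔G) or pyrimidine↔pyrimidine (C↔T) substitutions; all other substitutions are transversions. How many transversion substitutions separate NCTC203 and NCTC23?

Differing sites — 3:T/G (Tv); 5:T/A (Tv); 7:A/G (Ti); 12:T/A (Tv); 13:A/C (Tv); 23:C/A (Tv); 28:G/T (Tv); 30:C/A (Tv).
Of the 8 differences, 1 transition and 7 transversions, so the answer is 7.

7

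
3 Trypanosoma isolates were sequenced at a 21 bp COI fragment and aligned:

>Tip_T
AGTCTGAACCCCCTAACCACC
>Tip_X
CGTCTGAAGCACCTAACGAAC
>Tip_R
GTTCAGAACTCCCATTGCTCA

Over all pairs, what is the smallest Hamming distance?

5

Pairwise Hamming distances:
  Tip_T vs Tip_X: 5
  Tip_T vs Tip_R: 10
  Tip_X vs Tip_R: 14
The smallest is 5, between Tip_T and Tip_X.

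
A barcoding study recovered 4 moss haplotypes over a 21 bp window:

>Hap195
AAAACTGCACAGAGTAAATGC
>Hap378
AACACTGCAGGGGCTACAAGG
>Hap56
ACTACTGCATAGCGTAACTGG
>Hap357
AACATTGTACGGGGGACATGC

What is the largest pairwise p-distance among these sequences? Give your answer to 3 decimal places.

Pairwise Hamming distances:
  Hap195 vs Hap378: 8
  Hap195 vs Hap56: 6
  Hap195 vs Hap357: 7
  Hap378 vs Hap56: 9
  Hap378 vs Hap357: 7
  Hap56 vs Hap357: 11
The largest is 11 mismatches, between Hap56 and Hap357; p = 11/21 = 0.524.

0.524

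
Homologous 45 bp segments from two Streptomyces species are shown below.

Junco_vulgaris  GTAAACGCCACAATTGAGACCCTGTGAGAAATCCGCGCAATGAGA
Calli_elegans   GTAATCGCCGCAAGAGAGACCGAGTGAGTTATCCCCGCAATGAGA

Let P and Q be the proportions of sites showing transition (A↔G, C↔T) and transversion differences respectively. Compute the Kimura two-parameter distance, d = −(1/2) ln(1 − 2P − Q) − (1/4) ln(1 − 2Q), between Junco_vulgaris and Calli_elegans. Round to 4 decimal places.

0.2355

The sequences differ at positions 5 (A/T, transversion), 10 (A/G, transition), 14 (T/G, transversion), 15 (T/A, transversion), 22 (C/G, transversion), 23 (T/A, transversion), 29 (A/T, transversion), 30 (A/T, transversion), 35 (G/C, transversion).
Of the 9 differences, 1 transition and 8 transversions over 45 sites: P = 1/45 = 0.022222, Q = 8/45 = 0.177778.
d = −0.5·ln(0.777778) − 0.25·ln(0.644444) = −0.5·(-0.251314) − 0.25·(-0.439367) = 0.2355.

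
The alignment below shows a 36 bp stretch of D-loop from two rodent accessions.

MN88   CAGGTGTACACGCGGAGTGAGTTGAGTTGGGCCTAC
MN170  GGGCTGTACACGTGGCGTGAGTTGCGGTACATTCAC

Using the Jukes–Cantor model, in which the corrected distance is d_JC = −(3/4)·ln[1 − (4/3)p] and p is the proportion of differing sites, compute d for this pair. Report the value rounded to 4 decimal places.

Differing sites — 1:C/G; 2:A/G; 4:G/C; 13:C/T; 16:A/C; 25:A/C; 27:T/G; 29:G/A; 30:G/C; 31:G/A; 32:C/T; 33:C/T; 34:T/C.
p = 13/36 = 0.361111.
d = −0.75 · ln(1 − (4/3)·0.361111) = −0.75 · ln(0.518519) = −0.75 · (-0.656779) = 0.4926.

0.4926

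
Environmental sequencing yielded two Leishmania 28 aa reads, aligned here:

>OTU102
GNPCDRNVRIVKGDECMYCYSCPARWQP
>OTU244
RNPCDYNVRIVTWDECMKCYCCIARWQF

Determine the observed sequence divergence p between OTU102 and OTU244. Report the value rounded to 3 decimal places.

0.286

The sequences differ at positions 1 (G/R), 6 (R/Y), 12 (K/T), 13 (G/W), 18 (Y/K), 21 (S/C), 23 (P/I), 28 (P/F).
There are 8 differences over 28 sites, so p = 8/28 = 0.286.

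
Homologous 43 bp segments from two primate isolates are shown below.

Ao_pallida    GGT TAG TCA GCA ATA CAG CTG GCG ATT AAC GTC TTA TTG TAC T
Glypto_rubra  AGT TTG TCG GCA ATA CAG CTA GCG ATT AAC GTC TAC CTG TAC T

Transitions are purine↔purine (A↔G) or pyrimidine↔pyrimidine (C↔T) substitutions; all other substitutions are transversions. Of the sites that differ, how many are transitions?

4

The sequences differ at positions 1 (G/A, transition), 5 (A/T, transversion), 9 (A/G, transition), 21 (G/A, transition), 35 (T/A, transversion), 36 (A/C, transversion), 37 (T/C, transition).
Of the 7 differences, 4 transitions and 3 transversions, so the answer is 4.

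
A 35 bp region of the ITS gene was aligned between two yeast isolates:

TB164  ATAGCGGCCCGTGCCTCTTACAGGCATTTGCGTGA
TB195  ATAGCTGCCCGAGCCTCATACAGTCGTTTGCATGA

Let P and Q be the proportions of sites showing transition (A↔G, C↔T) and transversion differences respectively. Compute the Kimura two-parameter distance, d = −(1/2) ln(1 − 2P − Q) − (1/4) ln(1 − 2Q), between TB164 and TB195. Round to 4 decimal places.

0.1946

Mismatches occur at site 6 (G/T, transversion), site 12 (T/A, transversion), site 18 (T/A, transversion), site 24 (G/T, transversion), site 26 (A/G, transition), site 32 (G/A, transition).
Of the 6 differences, 2 transitions and 4 transversions over 35 sites: P = 2/35 = 0.057143, Q = 4/35 = 0.114286.
d = −0.5·ln(0.771428) − 0.25·ln(0.771428) = −0.5·(-0.259512) − 0.25·(-0.259512) = 0.1946.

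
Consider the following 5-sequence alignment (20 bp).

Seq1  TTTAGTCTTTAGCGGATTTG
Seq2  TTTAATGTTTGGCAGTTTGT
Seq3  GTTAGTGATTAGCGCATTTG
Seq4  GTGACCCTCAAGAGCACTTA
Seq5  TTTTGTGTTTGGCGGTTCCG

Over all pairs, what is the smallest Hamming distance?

4

Pairwise Hamming distances:
  Seq1 vs Seq2: 7
  Seq1 vs Seq3: 4
  Seq1 vs Seq4: 10
  Seq1 vs Seq5: 6
  Seq2 vs Seq3: 9
  Seq2 vs Seq4: 15
  Seq2 vs Seq5: 6
  Seq3 vs Seq4: 10
  Seq3 vs Seq5: 8
  Seq4 vs Seq5: 16
The smallest is 4, between Seq1 and Seq3.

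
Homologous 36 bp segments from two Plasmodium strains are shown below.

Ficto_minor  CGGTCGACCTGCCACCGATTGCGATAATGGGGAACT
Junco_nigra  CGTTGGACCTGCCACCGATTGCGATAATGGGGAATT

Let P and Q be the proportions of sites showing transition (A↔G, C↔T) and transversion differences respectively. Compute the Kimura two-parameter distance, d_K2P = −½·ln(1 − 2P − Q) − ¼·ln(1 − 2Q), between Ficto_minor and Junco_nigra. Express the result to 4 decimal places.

0.0883

Differing sites — 3:G/T (Tv); 5:C/G (Tv); 35:C/T (Ti).
Of the 3 differences, 1 transition and 2 transversions over 36 sites: P = 1/36 = 0.027778, Q = 2/36 = 0.055556.
d = −0.5·ln(0.888888) − 0.25·ln(0.888888) = −0.5·(-0.117784) − 0.25·(-0.117784) = 0.0883.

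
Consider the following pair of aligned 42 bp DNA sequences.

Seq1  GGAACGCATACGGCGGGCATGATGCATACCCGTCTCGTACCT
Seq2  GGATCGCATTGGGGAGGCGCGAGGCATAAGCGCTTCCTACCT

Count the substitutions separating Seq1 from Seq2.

13

Mismatches occur at site 4 (A→T), site 10 (A→T), site 11 (C→G), site 14 (C→G), site 15 (G→A), site 19 (A→G), site 20 (T→C), site 23 (T→G), site 29 (C→A), site 30 (C→G), site 33 (T→C), site 34 (C→T), site 37 (G→C).
That gives 13 mismatches out of 42 aligned sites, so the Hamming distance is 13.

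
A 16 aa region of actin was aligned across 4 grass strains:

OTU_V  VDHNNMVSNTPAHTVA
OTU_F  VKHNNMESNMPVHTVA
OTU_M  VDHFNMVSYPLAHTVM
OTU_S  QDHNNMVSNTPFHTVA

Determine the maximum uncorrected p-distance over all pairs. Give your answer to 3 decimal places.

0.500

Pairwise Hamming distances:
  OTU_V vs OTU_F: 4
  OTU_V vs OTU_M: 5
  OTU_V vs OTU_S: 2
  OTU_F vs OTU_M: 8
  OTU_F vs OTU_S: 5
  OTU_M vs OTU_S: 7
The largest is 8 mismatches, between OTU_F and OTU_M; p = 8/16 = 0.500.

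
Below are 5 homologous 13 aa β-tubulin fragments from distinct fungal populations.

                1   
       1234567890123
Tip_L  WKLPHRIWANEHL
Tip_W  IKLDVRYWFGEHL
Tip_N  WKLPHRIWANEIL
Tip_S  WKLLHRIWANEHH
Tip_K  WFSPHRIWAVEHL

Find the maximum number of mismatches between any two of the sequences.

Pairwise Hamming distances:
  Tip_L vs Tip_W: 6
  Tip_L vs Tip_N: 1
  Tip_L vs Tip_S: 2
  Tip_L vs Tip_K: 3
  Tip_W vs Tip_N: 7
  Tip_W vs Tip_S: 7
  Tip_W vs Tip_K: 8
  Tip_N vs Tip_S: 3
  Tip_N vs Tip_K: 4
  Tip_S vs Tip_K: 5
The largest is 8, between Tip_W and Tip_K.

8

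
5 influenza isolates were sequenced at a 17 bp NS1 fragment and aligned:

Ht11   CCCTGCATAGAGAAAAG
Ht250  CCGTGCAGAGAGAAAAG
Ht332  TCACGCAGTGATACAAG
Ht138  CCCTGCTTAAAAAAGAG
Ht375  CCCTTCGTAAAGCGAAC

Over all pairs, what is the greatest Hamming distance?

12

Pairwise Hamming distances:
  Ht11 vs Ht250: 2
  Ht11 vs Ht332: 7
  Ht11 vs Ht138: 4
  Ht11 vs Ht375: 6
  Ht250 vs Ht332: 6
  Ht250 vs Ht138: 6
  Ht250 vs Ht375: 8
  Ht332 vs Ht138: 10
  Ht332 vs Ht375: 12
  Ht138 vs Ht375: 7
The largest is 12, between Ht332 and Ht375.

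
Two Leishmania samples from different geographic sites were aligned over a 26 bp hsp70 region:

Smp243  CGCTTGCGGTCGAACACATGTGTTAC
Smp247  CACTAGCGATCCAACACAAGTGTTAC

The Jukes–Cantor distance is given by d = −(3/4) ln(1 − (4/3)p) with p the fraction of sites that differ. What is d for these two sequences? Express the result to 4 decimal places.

0.2222

The sequences differ at positions 2 (G/A), 5 (T/A), 9 (G/A), 12 (G/C), 19 (T/A).
p = 5/26 = 0.192308.
d = −0.75 · ln(1 − (4/3)·0.192308) = −0.75 · ln(0.743589) = −0.75 · (-0.296267) = 0.2222.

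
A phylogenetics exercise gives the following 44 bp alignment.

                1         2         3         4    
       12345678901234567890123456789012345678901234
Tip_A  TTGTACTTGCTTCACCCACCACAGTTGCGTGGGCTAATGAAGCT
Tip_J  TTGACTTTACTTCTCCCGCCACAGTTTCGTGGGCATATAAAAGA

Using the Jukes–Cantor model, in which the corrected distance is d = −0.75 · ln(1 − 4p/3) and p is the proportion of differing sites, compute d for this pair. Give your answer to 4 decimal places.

0.3756

Mismatches occur at site 4 (T→A), site 5 (A→C), site 6 (C→T), site 9 (G→A), site 14 (A→T), site 18 (A→G), site 27 (G→T), site 35 (T→A), site 36 (A→T), site 39 (G→A), site 42 (G→A), site 43 (C→G), site 44 (T→A).
p = 13/44 = 0.295455.
d = −0.75 · ln(1 − (4/3)·0.295455) = −0.75 · ln(0.606060) = −0.75 · (-0.500776) = 0.3756.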